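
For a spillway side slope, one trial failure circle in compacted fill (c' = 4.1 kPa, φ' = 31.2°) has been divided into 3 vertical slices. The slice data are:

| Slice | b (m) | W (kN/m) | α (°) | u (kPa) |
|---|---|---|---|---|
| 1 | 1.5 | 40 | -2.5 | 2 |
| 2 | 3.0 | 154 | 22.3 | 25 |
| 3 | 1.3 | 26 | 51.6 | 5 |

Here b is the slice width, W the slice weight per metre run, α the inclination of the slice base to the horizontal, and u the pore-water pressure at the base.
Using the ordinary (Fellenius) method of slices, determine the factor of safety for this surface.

Ordinary method of slices: FS = Σ[c'·Δl_i + (W_i cosα_i − u_i·Δl_i)·tanφ'] / Σ W_i sinα_i, with Δl_i = b_i / cosα_i.
Slice 1: Δl = 1.5/cos(-2.5°) = 1.501 m; N'_1 = 40·cos(-2.5°) − 2·1.501 = 37.0; c'Δl = 6.16; W sinα = -1.7
Slice 2: Δl = 3.0/cos22.3° = 3.243 m; N'_2 = 154·cos22.3° − 25·3.243 = 61.4; c'Δl = 13.29; W sinα = 58.4
Slice 3: Δl = 1.3/cos51.6° = 2.093 m; N'_3 = 26·cos51.6° − 5·2.093 = 5.7; c'Δl = 8.58; W sinα = 20.4
Σc'Δl = 28.0 kN/m; ΣN' = 104.1 kN/m; ΣW sinα = 77.1 kN/m
Resisting = 28.0 + 104.1·tan31.2° = 28.0 + 63.0 = 91.1 kN/m
FS = 91.1 / 77.1 = 1.181

FS = 1.18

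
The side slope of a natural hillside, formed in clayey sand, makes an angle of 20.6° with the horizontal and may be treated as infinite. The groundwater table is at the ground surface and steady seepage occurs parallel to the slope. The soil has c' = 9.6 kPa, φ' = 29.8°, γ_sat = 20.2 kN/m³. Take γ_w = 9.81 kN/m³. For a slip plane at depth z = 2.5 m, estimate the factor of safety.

With seepage parallel to the slope and the water table at the surface, the effective normal stress on the slip plane uses the buoyant unit weight γ' = γ_sat − γ_w while the driving shear stress uses γ_sat:
FS = [c' + γ' z cos²β tanφ'] / [γ_sat z sinβ cosβ]
γ' = 20.2 − 9.81 = 10.39 kN/m³
Numerator = 9.6 + 10.39·2.5·cos²20.6°·tan29.8° = 9.6 + 10.39·2.5·0.8762·0.5727 = 22.634 kPa
Denominator = 20.2·2.5·sin20.6°·cos20.6° = 20.2·2.5·0.3518·0.9361 = 16.632 kPa
FS = 22.634 / 16.632 = 1.361

FS = 1.36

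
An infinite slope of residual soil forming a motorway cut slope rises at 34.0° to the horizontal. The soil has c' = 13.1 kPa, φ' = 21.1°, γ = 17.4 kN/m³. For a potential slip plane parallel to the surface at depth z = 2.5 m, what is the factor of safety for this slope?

FS = 1.22

For an infinite slope with a slip plane parallel to the surface (no pore pressure): FS = [c' + γz cos²β tanφ'] / [γz sinβ cosβ].
γz = 17.4·2.5 = 43.50 kN/m²
Numerator = 13.1 + 43.50·cos²34.0°·tan21.1° = 13.1 + 43.50·0.6873·0.3859 = 24.637 kPa
Denominator = 43.50·sin34.0°·cos34.0° = 43.50·0.5592·0.8290 = 20.166 kPa
FS = 24.637 / 20.166 = 1.222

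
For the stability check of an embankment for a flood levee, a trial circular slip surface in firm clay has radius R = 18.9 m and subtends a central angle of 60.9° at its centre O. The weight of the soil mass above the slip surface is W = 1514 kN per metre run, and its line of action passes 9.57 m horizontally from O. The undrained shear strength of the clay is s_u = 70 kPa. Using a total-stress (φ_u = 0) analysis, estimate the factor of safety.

FS = 1.83

Taking moments about the centre O, the resisting moment is provided by the undrained shear strength acting along the arc:
Arc length L_a = R·θ = 18.9·(60.9°·π/180) = 18.9·1.0629 = 20.09 m
M_R = s_u·L_a·R = 70·20.09·18.9 = 26577.6 kN·m/m
M_D = W·d = 1514·9.57 = 14489.0 kN·m/m
FS = M_R / M_D = 26577.6 / 14489.0 = 1.834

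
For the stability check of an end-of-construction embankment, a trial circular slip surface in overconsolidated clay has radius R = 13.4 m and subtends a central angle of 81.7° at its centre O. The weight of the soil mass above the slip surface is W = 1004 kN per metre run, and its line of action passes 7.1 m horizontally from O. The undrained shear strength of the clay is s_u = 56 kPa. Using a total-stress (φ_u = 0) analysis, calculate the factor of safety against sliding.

Taking moments about the centre O, the resisting moment is provided by the undrained shear strength acting along the arc:
Arc length L_a = R·θ = 13.4·(81.7°·π/180) = 13.4·1.4259 = 19.11 m
M_R = s_u·L_a·R = 56·19.11·13.4 = 14338.3 kN·m/m
M_D = W·d = 1004·7.1 = 7128.4 kN·m/m
FS = M_R / M_D = 14338.3 / 7128.4 = 2.011

FS = 2.01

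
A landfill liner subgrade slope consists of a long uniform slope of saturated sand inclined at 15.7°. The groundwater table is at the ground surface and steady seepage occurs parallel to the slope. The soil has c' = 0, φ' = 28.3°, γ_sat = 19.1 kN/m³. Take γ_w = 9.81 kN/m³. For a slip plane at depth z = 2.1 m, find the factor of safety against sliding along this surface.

With seepage parallel to the slope and the water table at the surface, the effective normal stress on the slip plane uses the buoyant unit weight γ' = γ_sat − γ_w while the driving shear stress uses γ_sat:
FS = [c' + γ' z cos²β tanφ'] / [γ_sat z sinβ cosβ]
(For c' = 0 this reduces to FS = (γ'/γ_sat)·tanφ'/tanβ.)
γ' = 19.1 − 9.81 = 9.29 kN/m³
Numerator = 0.0 + 9.29·2.1·cos²15.7°·tan28.3° = 0.0 + 9.29·2.1·0.9268·0.5384 = 9.735 kPa
Denominator = 19.1·2.1·sin15.7°·cos15.7° = 19.1·2.1·0.2706·0.9627 = 10.449 kPa
FS = 9.735 / 10.449 = 0.932

FS = 0.93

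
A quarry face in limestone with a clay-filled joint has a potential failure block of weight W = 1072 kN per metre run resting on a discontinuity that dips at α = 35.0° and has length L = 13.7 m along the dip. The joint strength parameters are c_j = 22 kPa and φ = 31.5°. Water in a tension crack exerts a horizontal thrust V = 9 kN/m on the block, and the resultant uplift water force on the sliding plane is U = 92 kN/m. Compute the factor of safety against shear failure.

Resolving the block weight along and normal to the plane and applying the Mohr–Coulomb strength on the joint:
N' = W cosα − U − V sinα = 1072·cos35.0° − 92 − 9·sin35.0° = 781.0 kN/m
Driving force T = W sinα + V cosα = 1072·sin35.0° + 9·cos35.0° = 622.2 kN/m
Resisting force R = c_j·L + N'·tanφ = 22·13.7 + 781.0·tan31.5° = 301.4 + 478.6 = 780.0 kN/m
FS = R / T = 780.0 / 622.2 = 1.253

FS = 1.25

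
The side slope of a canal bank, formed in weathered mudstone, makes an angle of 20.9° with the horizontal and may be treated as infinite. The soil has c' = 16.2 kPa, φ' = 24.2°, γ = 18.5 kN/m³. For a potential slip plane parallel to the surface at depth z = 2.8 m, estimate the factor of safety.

FS = 2.12

For an infinite slope with a slip plane parallel to the surface (no pore pressure): FS = [c' + γz cos²β tanφ'] / [γz sinβ cosβ].
γz = 18.5·2.8 = 51.80 kN/m²
Numerator = 16.2 + 51.80·cos²20.9°·tan24.2° = 16.2 + 51.80·0.8727·0.4494 = 36.517 kPa
Denominator = 51.80·sin20.9°·cos20.9° = 51.80·0.3567·0.9342 = 17.263 kPa
FS = 36.517 / 17.263 = 2.115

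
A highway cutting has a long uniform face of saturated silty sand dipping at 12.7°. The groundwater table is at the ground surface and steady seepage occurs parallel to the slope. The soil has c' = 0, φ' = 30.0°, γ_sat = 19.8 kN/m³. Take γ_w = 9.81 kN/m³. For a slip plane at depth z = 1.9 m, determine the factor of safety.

With seepage parallel to the slope and the water table at the surface, the effective normal stress on the slip plane uses the buoyant unit weight γ' = γ_sat − γ_w while the driving shear stress uses γ_sat:
FS = [c' + γ' z cos²β tanφ'] / [γ_sat z sinβ cosβ]
(For c' = 0 this reduces to FS = (γ'/γ_sat)·tanφ'/tanβ.)
γ' = 19.8 − 9.81 = 9.99 kN/m³
Numerator = 0.0 + 9.99·1.9·cos²12.7°·tan30.0° = 0.0 + 9.99·1.9·0.9517·0.5774 = 10.429 kPa
Denominator = 19.8·1.9·sin12.7°·cos12.7° = 19.8·1.9·0.2198·0.9755 = 8.068 kPa
FS = 10.429 / 8.068 = 1.293

FS = 1.29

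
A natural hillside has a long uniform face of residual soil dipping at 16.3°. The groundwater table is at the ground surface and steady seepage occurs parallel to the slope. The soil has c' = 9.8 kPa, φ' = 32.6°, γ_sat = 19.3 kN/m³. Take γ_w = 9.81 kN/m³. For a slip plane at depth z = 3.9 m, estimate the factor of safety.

FS = 1.56

With seepage parallel to the slope and the water table at the surface, the effective normal stress on the slip plane uses the buoyant unit weight γ' = γ_sat − γ_w while the driving shear stress uses γ_sat:
FS = [c' + γ' z cos²β tanφ'] / [γ_sat z sinβ cosβ]
γ' = 19.3 − 9.81 = 9.49 kN/m³
Numerator = 9.8 + 9.49·3.9·cos²16.3°·tan32.6° = 9.8 + 9.49·3.9·0.9212·0.6395 = 31.605 kPa
Denominator = 19.3·3.9·sin16.3°·cos16.3° = 19.3·3.9·0.2807·0.9598 = 20.277 kPa
FS = 31.605 / 20.277 = 1.559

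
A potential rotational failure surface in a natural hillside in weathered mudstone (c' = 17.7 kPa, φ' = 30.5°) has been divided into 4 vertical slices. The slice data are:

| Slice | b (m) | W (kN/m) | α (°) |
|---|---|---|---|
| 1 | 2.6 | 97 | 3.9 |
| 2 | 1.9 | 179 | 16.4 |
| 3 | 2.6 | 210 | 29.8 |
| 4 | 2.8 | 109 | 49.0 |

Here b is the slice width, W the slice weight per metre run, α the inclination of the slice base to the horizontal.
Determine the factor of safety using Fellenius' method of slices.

Ordinary method of slices: FS = Σ[c'·Δl_i + (W_i cosα_i)·tanφ'] / Σ W_i sinα_i, with Δl_i = b_i / cosα_i.
Slice 1: Δl = 2.6/cos3.9° = 2.606 m; N'_1 = 97·cos3.9° = 96.8; c'Δl = 46.13; W sinα = 6.6
Slice 2: Δl = 1.9/cos16.4° = 1.981 m; N'_2 = 179·cos16.4° = 171.7; c'Δl = 35.06; W sinα = 50.5
Slice 3: Δl = 2.6/cos29.8° = 2.996 m; N'_3 = 210·cos29.8° = 182.2; c'Δl = 53.03; W sinα = 104.4
Slice 4: Δl = 2.8/cos49.0° = 4.268 m; N'_4 = 109·cos49.0° = 71.5; c'Δl = 75.54; W sinα = 82.3
Σc'Δl = 209.8 kN/m; ΣN' = 522.2 kN/m; ΣW sinα = 243.8 kN/m
Resisting = 209.8 + 522.2·tan30.5° = 209.8 + 307.6 = 517.4 kN/m
FS = 517.4 / 243.8 = 2.122

FS = 2.12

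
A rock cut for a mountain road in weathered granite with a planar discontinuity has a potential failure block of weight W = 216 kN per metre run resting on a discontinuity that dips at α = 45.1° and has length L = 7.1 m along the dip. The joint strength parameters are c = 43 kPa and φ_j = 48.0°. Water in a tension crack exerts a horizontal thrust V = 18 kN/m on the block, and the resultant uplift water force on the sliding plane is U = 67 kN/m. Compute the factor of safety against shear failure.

Resolving the block weight along and normal to the plane and applying the Mohr–Coulomb strength on the joint:
N' = W cosα − U − V sinα = 216·cos45.1° − 67 − 18·sin45.1° = 72.7 kN/m
Driving force T = W sinα + V cosα = 216·sin45.1° + 18·cos45.1° = 165.7 kN/m
Resisting force R = c·L + N'·tanφ_j = 43·7.1 + 72.7·tan48.0° = 305.3 + 80.8 = 386.1 kN/m
FS = R / T = 386.1 / 165.7 = 2.330

FS = 2.33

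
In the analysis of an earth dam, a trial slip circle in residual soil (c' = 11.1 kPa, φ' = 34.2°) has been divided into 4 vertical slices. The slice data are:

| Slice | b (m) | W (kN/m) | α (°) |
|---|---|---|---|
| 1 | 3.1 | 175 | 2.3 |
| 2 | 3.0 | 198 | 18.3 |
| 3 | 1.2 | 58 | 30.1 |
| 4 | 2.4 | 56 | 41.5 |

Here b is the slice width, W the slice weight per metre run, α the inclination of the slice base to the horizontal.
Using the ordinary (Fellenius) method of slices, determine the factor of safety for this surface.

Ordinary method of slices: FS = Σ[c'·Δl_i + (W_i cosα_i)·tanφ'] / Σ W_i sinα_i, with Δl_i = b_i / cosα_i.
Slice 1: Δl = 3.1/cos2.3° = 3.102 m; N'_1 = 175·cos2.3° = 174.9; c'Δl = 34.44; W sinα = 7.0
Slice 2: Δl = 3.0/cos18.3° = 3.160 m; N'_2 = 198·cos18.3° = 188.0; c'Δl = 35.07; W sinα = 62.2
Slice 3: Δl = 1.2/cos30.1° = 1.387 m; N'_3 = 58·cos30.1° = 50.2; c'Δl = 15.40; W sinα = 29.1
Slice 4: Δl = 2.4/cos41.5° = 3.204 m; N'_4 = 56·cos41.5° = 41.9; c'Δl = 35.57; W sinα = 37.1
Σc'Δl = 120.5 kN/m; ΣN' = 455.0 kN/m; ΣW sinα = 135.4 kN/m
Resisting = 120.5 + 455.0·tan34.2° = 120.5 + 309.2 = 429.7 kN/m
FS = 429.7 / 135.4 = 3.174

FS = 3.17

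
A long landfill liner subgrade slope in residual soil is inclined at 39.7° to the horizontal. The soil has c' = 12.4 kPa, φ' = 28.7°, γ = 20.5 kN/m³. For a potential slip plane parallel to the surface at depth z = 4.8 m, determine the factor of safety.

For an infinite slope with a slip plane parallel to the surface (no pore pressure): FS = [c' + γz cos²β tanφ'] / [γz sinβ cosβ].
γz = 20.5·4.8 = 98.40 kN/m²
Numerator = 12.4 + 98.40·cos²39.7°·tan28.7° = 12.4 + 98.40·0.5920·0.5475 = 44.291 kPa
Denominator = 98.40·sin39.7°·cos39.7° = 98.40·0.6388·0.7694 = 48.360 kPa
FS = 44.291 / 48.360 = 0.916

FS = 0.92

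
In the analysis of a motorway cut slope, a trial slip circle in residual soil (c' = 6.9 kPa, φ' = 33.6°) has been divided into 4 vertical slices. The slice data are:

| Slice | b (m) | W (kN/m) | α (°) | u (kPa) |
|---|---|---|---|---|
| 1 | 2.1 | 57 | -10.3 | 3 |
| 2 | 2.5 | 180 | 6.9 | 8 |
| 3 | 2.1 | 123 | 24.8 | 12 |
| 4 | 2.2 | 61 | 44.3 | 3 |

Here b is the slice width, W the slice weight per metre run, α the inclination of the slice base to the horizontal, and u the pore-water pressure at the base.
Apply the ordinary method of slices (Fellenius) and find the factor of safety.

Ordinary method of slices: FS = Σ[c'·Δl_i + (W_i cosα_i − u_i·Δl_i)·tanφ'] / Σ W_i sinα_i, with Δl_i = b_i / cosα_i.
Slice 1: Δl = 2.1/cos(-10.3°) = 2.134 m; N'_1 = 57·cos(-10.3°) − 3·2.134 = 49.7; c'Δl = 14.73; W sinα = -10.2
Slice 2: Δl = 2.5/cos6.9° = 2.518 m; N'_2 = 180·cos6.9° − 8·2.518 = 158.6; c'Δl = 17.38; W sinα = 21.6
Slice 3: Δl = 2.1/cos24.8° = 2.313 m; N'_3 = 123·cos24.8° − 12·2.313 = 83.9; c'Δl = 15.96; W sinα = 51.6
Slice 4: Δl = 2.2/cos44.3° = 3.074 m; N'_4 = 61·cos44.3° − 3·3.074 = 34.4; c'Δl = 21.21; W sinα = 42.6
Σc'Δl = 69.3 kN/m; ΣN' = 326.6 kN/m; ΣW sinα = 105.6 kN/m
Resisting = 69.3 + 326.6·tan33.6° = 69.3 + 217.0 = 286.2 kN/m
FS = 286.2 / 105.6 = 2.710

FS = 2.71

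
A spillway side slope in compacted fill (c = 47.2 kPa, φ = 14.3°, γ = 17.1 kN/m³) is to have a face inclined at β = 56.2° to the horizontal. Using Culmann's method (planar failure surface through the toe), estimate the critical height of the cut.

H_c = 34.77 m

Culmann's analysis gives the critical failure plane at α_cr = (β + φ)/2 = (56.2 + 14.3)/2 = 35.2°, and the critical height
H_c = (4c/γ) · sinβ cosφ / [1 − cos(β − φ)]
    = (4·47.2/17.1) · sin56.2°·cos14.3° / [1 − cos(41.9°)]
    = 11.041 · 0.8310·0.9690 / [1 − 0.7443]
    = 11.041 · 0.8052 / 0.2557
    = 34.77 m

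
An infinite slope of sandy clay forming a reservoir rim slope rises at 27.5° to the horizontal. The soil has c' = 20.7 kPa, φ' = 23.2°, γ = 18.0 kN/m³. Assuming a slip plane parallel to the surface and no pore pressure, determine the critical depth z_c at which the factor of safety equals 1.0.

Setting FS = 1.00 in FS = [c' + γz cos²β tanφ'] / [γz sinβ cosβ] and solving for z:
z = c' / [γ cosβ (FS·sinβ − cosβ·tanφ')]
  = 20.7 / [18.0·cos27.5°·(1.00·sin27.5° − cos27.5°·tan23.2°)]
  = 20.7 / [18.0·0.8870·(1.00·0.4617 − 0.8870·0.4286)]
  = 20.7 / 1.3024 = 15.893 m

z_c = 15.89 m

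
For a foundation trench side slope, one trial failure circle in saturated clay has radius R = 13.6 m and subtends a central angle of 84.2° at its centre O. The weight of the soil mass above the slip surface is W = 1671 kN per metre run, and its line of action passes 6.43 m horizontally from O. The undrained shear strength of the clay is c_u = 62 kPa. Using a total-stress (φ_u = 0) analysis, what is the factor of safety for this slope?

Taking moments about the centre O, the resisting moment is provided by the undrained shear strength acting along the arc:
Arc length L_a = R·θ = 13.6·(84.2°·π/180) = 13.6·1.4696 = 19.99 m
M_R = c_u·L_a·R = 62·19.99·13.6 = 16852.3 kN·m/m
M_D = W·d = 1671·6.43 = 10744.5 kN·m/m
FS = M_R / M_D = 16852.3 / 10744.5 = 1.568

FS = 1.57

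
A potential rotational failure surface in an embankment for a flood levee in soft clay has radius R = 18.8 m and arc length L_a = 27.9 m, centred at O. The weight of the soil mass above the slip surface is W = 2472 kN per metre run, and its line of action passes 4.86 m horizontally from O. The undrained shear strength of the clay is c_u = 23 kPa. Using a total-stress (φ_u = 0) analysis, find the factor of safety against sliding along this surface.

FS = 1.00

Taking moments about the centre O, the resisting moment is provided by the undrained shear strength acting along the arc:
M_R = c_u·L_a·R = 23·27.90·18.8 = 12064.0 kN·m/m
M_D = W·d = 2472·4.86 = 12013.9 kN·m/m
FS = M_R / M_D = 12064.0 / 12013.9 = 1.004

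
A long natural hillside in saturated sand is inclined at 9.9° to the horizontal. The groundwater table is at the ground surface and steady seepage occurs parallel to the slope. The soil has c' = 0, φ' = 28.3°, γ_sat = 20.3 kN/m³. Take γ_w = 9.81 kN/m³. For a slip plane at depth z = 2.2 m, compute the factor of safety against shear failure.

FS = 1.59

With seepage parallel to the slope and the water table at the surface, the effective normal stress on the slip plane uses the buoyant unit weight γ' = γ_sat − γ_w while the driving shear stress uses γ_sat:
FS = [c' + γ' z cos²β tanφ'] / [γ_sat z sinβ cosβ]
(For c' = 0 this reduces to FS = (γ'/γ_sat)·tanφ'/tanβ.)
γ' = 20.3 − 9.81 = 10.49 kN/m³
Numerator = 0.0 + 10.49·2.2·cos²9.9°·tan28.3° = 0.0 + 10.49·2.2·0.9704·0.5384 = 12.059 kPa
Denominator = 20.3·2.2·sin9.9°·cos9.9° = 20.3·2.2·0.1719·0.9851 = 7.564 kPa
FS = 12.059 / 7.564 = 1.594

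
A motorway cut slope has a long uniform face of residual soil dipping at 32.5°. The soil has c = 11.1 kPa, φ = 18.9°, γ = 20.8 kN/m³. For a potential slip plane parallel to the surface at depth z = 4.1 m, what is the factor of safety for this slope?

FS = 0.82

For an infinite slope with a slip plane parallel to the surface (no pore pressure): FS = [c + γz cos²β tanφ] / [γz sinβ cosβ].
γz = 20.8·4.1 = 85.28 kN/m²
Numerator = 11.1 + 85.28·cos²32.5°·tan18.9° = 11.1 + 85.28·0.7113·0.3424 = 31.869 kPa
Denominator = 85.28·sin32.5°·cos32.5° = 85.28·0.5373·0.8434 = 38.645 kPa
FS = 31.869 / 38.645 = 0.825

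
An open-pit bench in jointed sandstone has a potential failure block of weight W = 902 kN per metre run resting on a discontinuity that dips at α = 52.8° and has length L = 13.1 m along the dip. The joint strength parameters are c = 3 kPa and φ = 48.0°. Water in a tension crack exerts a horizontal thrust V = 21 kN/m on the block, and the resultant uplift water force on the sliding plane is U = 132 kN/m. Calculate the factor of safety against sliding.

FS = 0.66

Resolving the block weight along and normal to the plane and applying the Mohr–Coulomb strength on the joint:
N' = W cosα − U − V sinα = 902·cos52.8° − 132 − 21·sin52.8° = 396.6 kN/m
Driving force T = W sinα + V cosα = 902·sin52.8° + 21·cos52.8° = 731.2 kN/m
Resisting force R = c·L + N'·tanφ = 3·13.1 + 396.6·tan48.0° = 39.3 + 440.5 = 479.8 kN/m
FS = R / T = 479.8 / 731.2 = 0.656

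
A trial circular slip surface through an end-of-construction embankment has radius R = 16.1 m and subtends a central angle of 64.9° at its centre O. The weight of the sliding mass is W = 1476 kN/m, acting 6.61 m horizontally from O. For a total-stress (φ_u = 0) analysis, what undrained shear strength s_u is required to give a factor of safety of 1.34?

s_u = 44.5 kPa

FS = s_u·L_a·R / (W·d), so s_u = FS·W·d / (L_a·R).
Arc length L_a = R·θ = 16.1·(64.9°·π/180) = 16.1·1.1327 = 18.24 m
s_u = 1.34·1476·6.61 / (18.24·16.1) = 13073.5 / 293.61 = 44.53 kPa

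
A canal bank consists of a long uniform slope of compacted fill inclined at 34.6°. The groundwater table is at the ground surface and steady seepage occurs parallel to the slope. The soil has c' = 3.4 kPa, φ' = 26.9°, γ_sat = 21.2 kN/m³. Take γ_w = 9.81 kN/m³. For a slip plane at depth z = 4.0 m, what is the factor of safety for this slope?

FS = 0.48

With seepage parallel to the slope and the water table at the surface, the effective normal stress on the slip plane uses the buoyant unit weight γ' = γ_sat − γ_w while the driving shear stress uses γ_sat:
FS = [c' + γ' z cos²β tanφ'] / [γ_sat z sinβ cosβ]
γ' = 21.2 − 9.81 = 11.39 kN/m³
Numerator = 3.4 + 11.39·4.0·cos²34.6°·tan26.9° = 3.4 + 11.39·4.0·0.6776·0.5073 = 19.061 kPa
Denominator = 21.2·4.0·sin34.6°·cos34.6° = 21.2·4.0·0.5678·0.8231 = 39.637 kPa
FS = 19.061 / 39.637 = 0.481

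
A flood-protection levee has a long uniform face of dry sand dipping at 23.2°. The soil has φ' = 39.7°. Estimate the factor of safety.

FS = 1.94

For a dry cohesionless infinite slope the factor of safety is FS = tanφ' / tanβ.
FS = tan39.7° / tan23.2° = 0.8302 / 0.4286 = 1.937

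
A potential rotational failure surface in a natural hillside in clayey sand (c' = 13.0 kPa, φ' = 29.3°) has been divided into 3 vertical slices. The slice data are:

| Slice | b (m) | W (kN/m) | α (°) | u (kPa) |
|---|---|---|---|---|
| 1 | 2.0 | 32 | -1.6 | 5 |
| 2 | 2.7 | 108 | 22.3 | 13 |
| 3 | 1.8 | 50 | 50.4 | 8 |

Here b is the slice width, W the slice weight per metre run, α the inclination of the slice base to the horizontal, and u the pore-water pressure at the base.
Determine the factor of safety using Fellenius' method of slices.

FS = 1.95

Ordinary method of slices: FS = Σ[c'·Δl_i + (W_i cosα_i − u_i·Δl_i)·tanφ'] / Σ W_i sinα_i, with Δl_i = b_i / cosα_i.
Slice 1: Δl = 2.0/cos(-1.6°) = 2.001 m; N'_1 = 32·cos(-1.6°) − 5·2.001 = 22.0; c'Δl = 26.01; W sinα = -0.9
Slice 2: Δl = 2.7/cos22.3° = 2.918 m; N'_2 = 108·cos22.3° − 13·2.918 = 62.0; c'Δl = 37.94; W sinα = 41.0
Slice 3: Δl = 1.8/cos50.4° = 2.824 m; N'_3 = 50·cos50.4° − 8·2.824 = 9.3; c'Δl = 36.71; W sinα = 38.5
Σc'Δl = 100.7 kN/m; ΣN' = 93.2 kN/m; ΣW sinα = 78.6 kN/m
Resisting = 100.7 + 93.2·tan29.3° = 100.7 + 52.3 = 153.0 kN/m
FS = 153.0 / 78.6 = 1.946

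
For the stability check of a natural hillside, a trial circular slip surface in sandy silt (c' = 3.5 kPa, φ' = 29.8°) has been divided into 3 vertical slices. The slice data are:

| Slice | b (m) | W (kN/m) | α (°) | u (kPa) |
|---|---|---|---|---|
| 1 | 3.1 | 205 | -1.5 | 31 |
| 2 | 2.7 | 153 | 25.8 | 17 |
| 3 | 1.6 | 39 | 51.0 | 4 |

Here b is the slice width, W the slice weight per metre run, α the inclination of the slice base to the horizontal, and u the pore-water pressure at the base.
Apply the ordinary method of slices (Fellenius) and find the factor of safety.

Ordinary method of slices: FS = Σ[c'·Δl_i + (W_i cosα_i − u_i·Δl_i)·tanφ'] / Σ W_i sinα_i, with Δl_i = b_i / cosα_i.
Slice 1: Δl = 3.1/cos(-1.5°) = 3.101 m; N'_1 = 205·cos(-1.5°) − 31·3.101 = 108.8; c'Δl = 10.85; W sinα = -5.4
Slice 2: Δl = 2.7/cos25.8° = 2.999 m; N'_2 = 153·cos25.8° − 17·2.999 = 86.8; c'Δl = 10.50; W sinα = 66.6
Slice 3: Δl = 1.6/cos51.0° = 2.542 m; N'_3 = 39·cos51.0° − 4·2.542 = 14.4; c'Δl = 8.90; W sinα = 30.3
Σc'Δl = 30.2 kN/m; ΣN' = 209.9 kN/m; ΣW sinα = 91.5 kN/m
Resisting = 30.2 + 209.9·tan29.8° = 30.2 + 120.2 = 150.5 kN/m
FS = 150.5 / 91.5 = 1.644

FS = 1.64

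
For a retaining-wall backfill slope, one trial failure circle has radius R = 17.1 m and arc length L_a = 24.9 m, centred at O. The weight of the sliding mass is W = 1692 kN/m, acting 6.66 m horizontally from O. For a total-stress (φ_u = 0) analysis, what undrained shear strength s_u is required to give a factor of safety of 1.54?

FS = s_u·L_a·R / (W·d), so s_u = FS·W·d / (L_a·R).
s_u = 1.54·1692·6.66 / (24.90·17.1) = 17353.8 / 425.79 = 40.76 kPa

s_u = 40.8 kPa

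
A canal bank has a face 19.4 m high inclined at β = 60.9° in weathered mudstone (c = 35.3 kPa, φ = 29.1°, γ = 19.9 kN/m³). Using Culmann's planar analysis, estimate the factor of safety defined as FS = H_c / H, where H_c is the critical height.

H_c = (4c/γ) · sinβ cosφ / [1 − cos(β − φ)]
    = (4·35.3/19.9) · sin60.9°·cos29.1° / [1 − cos31.8°]
    = 7.095 · 0.7635 / 0.1501 = 36.09 m
FS = H_c / H = 36.09 / 19.4 = 1.860

FS = 1.86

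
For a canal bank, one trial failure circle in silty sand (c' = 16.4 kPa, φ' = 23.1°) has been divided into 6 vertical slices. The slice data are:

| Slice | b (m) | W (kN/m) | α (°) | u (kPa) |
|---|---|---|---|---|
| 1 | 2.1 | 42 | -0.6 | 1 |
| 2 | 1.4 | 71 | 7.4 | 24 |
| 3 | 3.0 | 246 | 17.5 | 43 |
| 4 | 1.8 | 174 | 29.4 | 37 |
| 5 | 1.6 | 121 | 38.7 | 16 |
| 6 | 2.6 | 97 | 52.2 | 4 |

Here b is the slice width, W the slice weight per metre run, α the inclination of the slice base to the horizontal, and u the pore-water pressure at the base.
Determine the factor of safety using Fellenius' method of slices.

FS = 1.24

Ordinary method of slices: FS = Σ[c'·Δl_i + (W_i cosα_i − u_i·Δl_i)·tanφ'] / Σ W_i sinα_i, with Δl_i = b_i / cosα_i.
Slice 1: Δl = 2.1/cos(-0.6°) = 2.100 m; N'_1 = 42·cos(-0.6°) − 1·2.100 = 39.9; c'Δl = 34.44; W sinα = -0.4
Slice 2: Δl = 1.4/cos7.4° = 1.412 m; N'_2 = 71·cos7.4° − 24·1.412 = 36.5; c'Δl = 23.15; W sinα = 9.1
Slice 3: Δl = 3.0/cos17.5° = 3.146 m; N'_3 = 246·cos17.5° − 43·3.146 = 99.4; c'Δl = 51.59; W sinα = 74.0
Slice 4: Δl = 1.8/cos29.4° = 2.066 m; N'_4 = 174·cos29.4° − 37·2.066 = 75.1; c'Δl = 33.88; W sinα = 85.4
Slice 5: Δl = 1.6/cos38.7° = 2.050 m; N'_5 = 121·cos38.7° − 16·2.050 = 61.6; c'Δl = 33.62; W sinα = 75.7
Slice 6: Δl = 2.6/cos52.2° = 4.242 m; N'_6 = 97·cos52.2° − 4·4.242 = 42.5; c'Δl = 69.57; W sinα = 76.6
Σc'Δl = 246.3 kN/m; ΣN' = 355.0 kN/m; ΣW sinα = 320.4 kN/m
Resisting = 246.3 + 355.0·tan23.1° = 246.3 + 151.4 = 397.7 kN/m
FS = 397.7 / 320.4 = 1.241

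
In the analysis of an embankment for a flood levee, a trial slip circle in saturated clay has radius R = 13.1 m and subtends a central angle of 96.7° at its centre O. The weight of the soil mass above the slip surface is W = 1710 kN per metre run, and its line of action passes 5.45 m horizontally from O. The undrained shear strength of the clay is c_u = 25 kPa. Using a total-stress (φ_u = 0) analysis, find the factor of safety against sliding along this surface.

Taking moments about the centre O, the resisting moment is provided by the undrained shear strength acting along the arc:
Arc length L_a = R·θ = 13.1·(96.7°·π/180) = 13.1·1.6877 = 22.11 m
M_R = c_u·L_a·R = 25·22.11·13.1 = 7240.8 kN·m/m
M_D = W·d = 1710·5.45 = 9319.5 kN·m/m
FS = M_R / M_D = 7240.8 / 9319.5 = 0.777

FS = 0.78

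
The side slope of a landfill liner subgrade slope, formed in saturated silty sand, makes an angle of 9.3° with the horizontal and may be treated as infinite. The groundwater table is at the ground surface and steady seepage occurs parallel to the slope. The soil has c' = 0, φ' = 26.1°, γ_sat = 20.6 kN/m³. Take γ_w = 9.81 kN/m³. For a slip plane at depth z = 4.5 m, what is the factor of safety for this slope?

FS = 1.57

With seepage parallel to the slope and the water table at the surface, the effective normal stress on the slip plane uses the buoyant unit weight γ' = γ_sat − γ_w while the driving shear stress uses γ_sat:
FS = [c' + γ' z cos²β tanφ'] / [γ_sat z sinβ cosβ]
(For c' = 0 this reduces to FS = (γ'/γ_sat)·tanφ'/tanβ.)
γ' = 20.6 − 9.81 = 10.79 kN/m³
Numerator = 0.0 + 10.79·4.5·cos²9.3°·tan26.1° = 0.0 + 10.79·4.5·0.9739·0.4899 = 23.166 kPa
Denominator = 20.6·4.5·sin9.3°·cos9.3° = 20.6·4.5·0.1616·0.9869 = 14.784 kPa
FS = 23.166 / 14.784 = 1.567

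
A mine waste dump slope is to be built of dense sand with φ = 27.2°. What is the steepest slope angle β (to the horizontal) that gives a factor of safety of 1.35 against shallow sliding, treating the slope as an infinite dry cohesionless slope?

For an infinite dry cohesionless slope FS = tanφ/tanβ, so tanβ = tanφ / FS.
tanβ = tan27.2° / 1.35 = 0.5139 / 1.35 = 0.3807
β = arctan(0.3807) = 20.84°

β = 20.8°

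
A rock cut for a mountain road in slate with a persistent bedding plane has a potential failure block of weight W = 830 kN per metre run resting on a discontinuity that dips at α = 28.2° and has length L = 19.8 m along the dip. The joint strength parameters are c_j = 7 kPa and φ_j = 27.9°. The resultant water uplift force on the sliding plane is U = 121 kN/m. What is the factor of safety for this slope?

Resolving the block weight along and normal to the plane and applying the Mohr–Coulomb strength on the joint:
N' = W cosα − U = 830·cos28.2° − 121 = 610.5 kN/m
Driving force T = W sinα = 830·sin28.2° = 392.2 kN/m
Resisting force R = c_j·L + N'·tanφ_j = 7·19.8 + 610.5·tan27.9° = 138.6 + 323.2 = 461.8 kN/m
FS = R / T = 461.8 / 392.2 = 1.177

FS = 1.18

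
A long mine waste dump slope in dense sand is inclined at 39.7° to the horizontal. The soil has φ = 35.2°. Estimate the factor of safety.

For a dry cohesionless infinite slope the factor of safety is FS = tanφ / tanβ.
FS = tan35.2° / tan39.7° = 0.7054 / 0.8302 = 0.850

FS = 0.85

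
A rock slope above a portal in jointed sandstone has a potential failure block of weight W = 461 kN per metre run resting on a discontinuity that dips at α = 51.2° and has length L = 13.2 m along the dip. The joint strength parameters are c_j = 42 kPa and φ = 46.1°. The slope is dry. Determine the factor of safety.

Resolving the block weight along and normal to the plane and applying the Mohr–Coulomb strength on the joint:
N' = W cosα = 461·cos51.2° = 288.9 kN/m
Driving force T = W sinα = 461·sin51.2° = 359.3 kN/m
Resisting force R = c_j·L + N'·tanφ = 42·13.2 + 288.9·tan46.1° = 554.4 + 300.2 = 854.6 kN/m
FS = R / T = 854.6 / 359.3 = 2.379

FS = 2.38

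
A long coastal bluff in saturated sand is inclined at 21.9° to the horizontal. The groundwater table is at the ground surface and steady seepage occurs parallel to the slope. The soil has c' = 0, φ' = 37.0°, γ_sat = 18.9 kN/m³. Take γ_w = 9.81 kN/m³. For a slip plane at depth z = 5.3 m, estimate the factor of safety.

FS = 0.90

With seepage parallel to the slope and the water table at the surface, the effective normal stress on the slip plane uses the buoyant unit weight γ' = γ_sat − γ_w while the driving shear stress uses γ_sat:
FS = [c' + γ' z cos²β tanφ'] / [γ_sat z sinβ cosβ]
(For c' = 0 this reduces to FS = (γ'/γ_sat)·tanφ'/tanβ.)
γ' = 18.9 − 9.81 = 9.09 kN/m³
Numerator = 0.0 + 9.09·5.3·cos²21.9°·tan37.0° = 0.0 + 9.09·5.3·0.8609·0.7536 = 31.253 kPa
Denominator = 18.9·5.3·sin21.9°·cos21.9° = 18.9·5.3·0.3730·0.9278 = 34.666 kPa
FS = 31.253 / 34.666 = 0.902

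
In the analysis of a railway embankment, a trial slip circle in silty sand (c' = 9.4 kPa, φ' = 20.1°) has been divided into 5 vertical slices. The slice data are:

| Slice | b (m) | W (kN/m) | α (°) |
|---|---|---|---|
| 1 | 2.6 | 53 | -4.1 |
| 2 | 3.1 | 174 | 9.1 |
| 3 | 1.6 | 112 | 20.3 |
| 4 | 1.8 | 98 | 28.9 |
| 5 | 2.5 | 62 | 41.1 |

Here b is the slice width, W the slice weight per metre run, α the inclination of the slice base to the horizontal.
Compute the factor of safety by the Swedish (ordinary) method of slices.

FS = 1.92

Ordinary method of slices: FS = Σ[c'·Δl_i + (W_i cosα_i)·tanφ'] / Σ W_i sinα_i, with Δl_i = b_i / cosα_i.
Slice 1: Δl = 2.6/cos(-4.1°) = 2.607 m; N'_1 = 53·cos(-4.1°) = 52.9; c'Δl = 24.50; W sinα = -3.8
Slice 2: Δl = 3.1/cos9.1° = 3.140 m; N'_2 = 174·cos9.1° = 171.8; c'Δl = 29.51; W sinα = 27.5
Slice 3: Δl = 1.6/cos20.3° = 1.706 m; N'_3 = 112·cos20.3° = 105.0; c'Δl = 16.04; W sinα = 38.9
Slice 4: Δl = 1.8/cos28.9° = 2.056 m; N'_4 = 98·cos28.9° = 85.8; c'Δl = 19.33; W sinα = 47.4
Slice 5: Δl = 2.5/cos41.1° = 3.318 m; N'_5 = 62·cos41.1° = 46.7; c'Δl = 31.19; W sinα = 40.8
Σc'Δl = 120.6 kN/m; ΣN' = 462.2 kN/m; ΣW sinα = 150.7 kN/m
Resisting = 120.6 + 462.2·tan20.1° = 120.6 + 169.2 = 289.7 kN/m
FS = 289.7 / 150.7 = 1.922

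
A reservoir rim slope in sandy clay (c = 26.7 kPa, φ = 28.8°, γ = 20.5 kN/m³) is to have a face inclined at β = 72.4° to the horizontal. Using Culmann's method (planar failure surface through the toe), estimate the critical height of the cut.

Culmann's analysis gives the critical failure plane at α_cr = (β + φ)/2 = (72.4 + 28.8)/2 = 50.6°, and the critical height
H_c = (4c/γ) · sinβ cosφ / [1 − cos(β − φ)]
    = (4·26.7/20.5) · sin72.4°·cos28.8° / [1 − cos(43.6°)]
    = 5.210 · 0.9532·0.8763 / [1 − 0.7242]
    = 5.210 · 0.8353 / 0.2758
    = 15.78 m

H_c = 15.78 m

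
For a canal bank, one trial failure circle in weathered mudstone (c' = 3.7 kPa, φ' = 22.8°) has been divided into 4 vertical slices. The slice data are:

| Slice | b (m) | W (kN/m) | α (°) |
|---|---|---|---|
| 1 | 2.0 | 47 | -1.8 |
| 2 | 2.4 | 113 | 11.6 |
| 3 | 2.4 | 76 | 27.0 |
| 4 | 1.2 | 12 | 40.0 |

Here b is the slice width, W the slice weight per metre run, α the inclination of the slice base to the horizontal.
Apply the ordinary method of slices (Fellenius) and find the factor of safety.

Ordinary method of slices: FS = Σ[c'·Δl_i + (W_i cosα_i)·tanφ'] / Σ W_i sinα_i, with Δl_i = b_i / cosα_i.
Slice 1: Δl = 2.0/cos(-1.8°) = 2.001 m; N'_1 = 47·cos(-1.8°) = 47.0; c'Δl = 7.40; W sinα = -1.5
Slice 2: Δl = 2.4/cos11.6° = 2.450 m; N'_2 = 113·cos11.6° = 110.7; c'Δl = 9.07; W sinα = 22.7
Slice 3: Δl = 2.4/cos27.0° = 2.694 m; N'_3 = 76·cos27.0° = 67.7; c'Δl = 9.97; W sinα = 34.5
Slice 4: Δl = 1.2/cos40.0° = 1.566 m; N'_4 = 12·cos40.0° = 9.2; c'Δl = 5.80; W sinα = 7.7
Σc'Δl = 32.2 kN/m; ΣN' = 234.6 kN/m; ΣW sinα = 63.5 kN/m
Resisting = 32.2 + 234.6·tan22.8° = 32.2 + 98.6 = 130.8 kN/m
FS = 130.8 / 63.5 = 2.062

FS = 2.06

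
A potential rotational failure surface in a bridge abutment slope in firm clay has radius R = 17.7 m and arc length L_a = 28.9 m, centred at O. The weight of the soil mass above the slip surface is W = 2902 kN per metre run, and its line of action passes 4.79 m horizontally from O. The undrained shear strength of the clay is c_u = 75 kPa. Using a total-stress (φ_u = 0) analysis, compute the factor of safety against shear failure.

FS = 2.76

Taking moments about the centre O, the resisting moment is provided by the undrained shear strength acting along the arc:
M_R = c_u·L_a·R = 75·28.90·17.7 = 38364.8 kN·m/m
M_D = W·d = 2902·4.79 = 13900.6 kN·m/m
FS = M_R / M_D = 38364.8 / 13900.6 = 2.760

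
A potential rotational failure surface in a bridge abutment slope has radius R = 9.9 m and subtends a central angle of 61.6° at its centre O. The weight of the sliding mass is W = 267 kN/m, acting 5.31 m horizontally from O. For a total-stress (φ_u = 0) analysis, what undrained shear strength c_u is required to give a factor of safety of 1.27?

FS = c_u·L_a·R / (W·d), so c_u = FS·W·d / (L_a·R).
Arc length L_a = R·θ = 9.9·(61.6°·π/180) = 9.9·1.0751 = 10.64 m
c_u = 1.27·267·5.31 / (10.64·9.9) = 1800.6 / 105.37 = 17.09 kPa

c_u = 17.1 kPa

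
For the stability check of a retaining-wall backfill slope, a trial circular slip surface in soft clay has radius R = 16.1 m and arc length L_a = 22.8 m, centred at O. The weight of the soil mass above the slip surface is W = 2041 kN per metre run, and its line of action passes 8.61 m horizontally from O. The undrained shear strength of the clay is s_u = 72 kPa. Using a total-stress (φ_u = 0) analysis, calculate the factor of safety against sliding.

FS = 1.50

Taking moments about the centre O, the resisting moment is provided by the undrained shear strength acting along the arc:
M_R = s_u·L_a·R = 72·22.80·16.1 = 26429.8 kN·m/m
M_D = W·d = 2041·8.61 = 17573.0 kN·m/m
FS = M_R / M_D = 26429.8 / 17573.0 = 1.504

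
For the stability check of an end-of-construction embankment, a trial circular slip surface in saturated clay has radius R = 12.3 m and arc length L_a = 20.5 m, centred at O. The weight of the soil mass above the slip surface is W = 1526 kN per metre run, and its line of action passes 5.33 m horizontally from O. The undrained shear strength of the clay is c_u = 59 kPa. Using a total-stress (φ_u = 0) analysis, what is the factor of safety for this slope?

FS = 1.83

Taking moments about the centre O, the resisting moment is provided by the undrained shear strength acting along the arc:
M_R = c_u·L_a·R = 59·20.50·12.3 = 14876.9 kN·m/m
M_D = W·d = 1526·5.33 = 8133.6 kN·m/m
FS = M_R / M_D = 14876.9 / 8133.6 = 1.829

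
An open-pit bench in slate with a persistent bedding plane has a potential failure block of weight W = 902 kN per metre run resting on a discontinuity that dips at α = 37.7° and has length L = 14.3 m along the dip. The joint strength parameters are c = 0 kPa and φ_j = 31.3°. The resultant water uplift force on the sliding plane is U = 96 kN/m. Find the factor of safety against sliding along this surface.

FS = 0.68

Resolving the block weight along and normal to the plane and applying the Mohr–Coulomb strength on the joint:
N' = W cosα − U = 902·cos37.7° − 96 = 617.7 kN/m
Driving force T = W sinα = 902·sin37.7° = 551.6 kN/m
Resisting force R = c·L + N'·tanφ_j = 0·14.3 + 617.7·tan31.3° = 0.0 + 375.6 = 375.6 kN/m
FS = R / T = 375.6 / 551.6 = 0.681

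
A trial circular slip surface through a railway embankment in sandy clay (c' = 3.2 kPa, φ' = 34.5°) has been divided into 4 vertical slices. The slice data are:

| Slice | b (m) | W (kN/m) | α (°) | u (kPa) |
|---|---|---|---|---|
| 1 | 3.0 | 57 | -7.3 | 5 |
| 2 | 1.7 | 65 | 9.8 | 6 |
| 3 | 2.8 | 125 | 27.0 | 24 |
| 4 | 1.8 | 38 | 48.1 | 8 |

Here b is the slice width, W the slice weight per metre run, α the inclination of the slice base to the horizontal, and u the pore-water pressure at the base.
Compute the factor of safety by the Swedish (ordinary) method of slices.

FS = 1.42

Ordinary method of slices: FS = Σ[c'·Δl_i + (W_i cosα_i − u_i·Δl_i)·tanφ'] / Σ W_i sinα_i, with Δl_i = b_i / cosα_i.
Slice 1: Δl = 3.0/cos(-7.3°) = 3.025 m; N'_1 = 57·cos(-7.3°) − 5·3.025 = 41.4; c'Δl = 9.68; W sinα = -7.2
Slice 2: Δl = 1.7/cos9.8° = 1.725 m; N'_2 = 65·cos9.8° − 6·1.725 = 53.7; c'Δl = 5.52; W sinα = 11.1
Slice 3: Δl = 2.8/cos27.0° = 3.143 m; N'_3 = 125·cos27.0° − 24·3.143 = 36.0; c'Δl = 10.06; W sinα = 56.7
Slice 4: Δl = 1.8/cos48.1° = 2.695 m; N'_4 = 38·cos48.1° − 8·2.695 = 3.8; c'Δl = 8.62; W sinα = 28.3
Σc'Δl = 33.9 kN/m; ΣN' = 134.9 kN/m; ΣW sinα = 88.9 kN/m
Resisting = 33.9 + 134.9·tan34.5° = 33.9 + 92.7 = 126.6 kN/m
FS = 126.6 / 88.9 = 1.425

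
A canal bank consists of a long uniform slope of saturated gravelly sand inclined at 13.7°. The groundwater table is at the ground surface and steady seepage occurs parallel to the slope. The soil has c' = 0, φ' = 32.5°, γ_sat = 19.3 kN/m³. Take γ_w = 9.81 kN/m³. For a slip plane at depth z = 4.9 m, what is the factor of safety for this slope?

With seepage parallel to the slope and the water table at the surface, the effective normal stress on the slip plane uses the buoyant unit weight γ' = γ_sat − γ_w while the driving shear stress uses γ_sat:
FS = [c' + γ' z cos²β tanφ'] / [γ_sat z sinβ cosβ]
(For c' = 0 this reduces to FS = (γ'/γ_sat)·tanφ'/tanβ.)
γ' = 19.3 − 9.81 = 9.49 kN/m³
Numerator = 0.0 + 9.49·4.9·cos²13.7°·tan32.5° = 0.0 + 9.49·4.9·0.9439·0.6371 = 27.963 kPa
Denominator = 19.3·4.9·sin13.7°·cos13.7° = 19.3·4.9·0.2368·0.9715 = 21.761 kPa
FS = 27.963 / 21.761 = 1.285

FS = 1.29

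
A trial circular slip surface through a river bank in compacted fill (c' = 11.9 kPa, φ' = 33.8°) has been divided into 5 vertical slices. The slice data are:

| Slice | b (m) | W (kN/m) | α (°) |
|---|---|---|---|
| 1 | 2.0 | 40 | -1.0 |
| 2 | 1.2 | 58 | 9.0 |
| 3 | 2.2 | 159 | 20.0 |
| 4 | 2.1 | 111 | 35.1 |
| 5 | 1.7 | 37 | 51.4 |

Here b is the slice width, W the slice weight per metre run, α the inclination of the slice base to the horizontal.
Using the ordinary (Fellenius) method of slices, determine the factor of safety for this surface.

FS = 2.38

Ordinary method of slices: FS = Σ[c'·Δl_i + (W_i cosα_i)·tanφ'] / Σ W_i sinα_i, with Δl_i = b_i / cosα_i.
Slice 1: Δl = 2.0/cos(-1.0°) = 2.000 m; N'_1 = 40·cos(-1.0°) = 40.0; c'Δl = 23.80; W sinα = -0.7
Slice 2: Δl = 1.2/cos9.0° = 1.215 m; N'_2 = 58·cos9.0° = 57.3; c'Δl = 14.46; W sinα = 9.1
Slice 3: Δl = 2.2/cos20.0° = 2.341 m; N'_3 = 159·cos20.0° = 149.4; c'Δl = 27.86; W sinα = 54.4
Slice 4: Δl = 2.1/cos35.1° = 2.567 m; N'_4 = 111·cos35.1° = 90.8; c'Δl = 30.54; W sinα = 63.8
Slice 5: Δl = 1.7/cos51.4° = 2.725 m; N'_5 = 37·cos51.4° = 23.1; c'Δl = 32.43; W sinα = 28.9
Σc'Δl = 129.1 kN/m; ΣN' = 360.6 kN/m; ΣW sinα = 155.5 kN/m
Resisting = 129.1 + 360.6·tan33.8° = 129.1 + 241.4 = 370.5 kN/m
FS = 370.5 / 155.5 = 2.383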